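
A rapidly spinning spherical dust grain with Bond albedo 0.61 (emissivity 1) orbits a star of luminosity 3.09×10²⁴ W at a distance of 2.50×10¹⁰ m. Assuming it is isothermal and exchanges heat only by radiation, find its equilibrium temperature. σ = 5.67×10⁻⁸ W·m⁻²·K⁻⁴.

First find the stellar flux at distance d: S = L/(4πd²) = 3.09×10²⁴/(4π·(2.50×10¹⁰)²) = 393.4 W/m².
For an isothermal sphere, absorbed (1−a)S·πr² = emitted σ·4πr²·T⁴, so T⁴ = (1−a)S/(4σ).
T⁴ = 0.390·393.4/(4·5.67×10⁻⁸) = 6.765×10⁸ K⁴.

T ≈ 161 K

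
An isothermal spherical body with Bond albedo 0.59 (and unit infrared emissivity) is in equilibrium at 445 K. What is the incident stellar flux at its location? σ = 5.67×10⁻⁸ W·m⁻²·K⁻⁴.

(1−a)S·πr² = σ·4πr²·T⁴ ⇒ S = 4σT⁴/(1−a).
S = 4·5.67×10⁻⁸·3.921×10¹⁰/0.410.

S ≈ 21700 W/m²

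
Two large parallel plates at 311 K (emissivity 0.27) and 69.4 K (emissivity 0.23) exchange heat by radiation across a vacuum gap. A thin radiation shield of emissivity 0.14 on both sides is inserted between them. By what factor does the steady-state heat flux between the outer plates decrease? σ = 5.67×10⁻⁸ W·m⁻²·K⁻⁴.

factor ≈ 2.88

Without shield: q₀ = σΔ(T⁴)/(1/ε₁+1/ε₂−1) with denominator 7.052.
With shield the two gaps are in series; the resistances add: (1/ε₁+1/ε_s−1)+(1/ε_s+1/ε₂−1) = 9.847+10.49 = 20.34.
Heat-flux ratio q₀/q = 20.34/7.052.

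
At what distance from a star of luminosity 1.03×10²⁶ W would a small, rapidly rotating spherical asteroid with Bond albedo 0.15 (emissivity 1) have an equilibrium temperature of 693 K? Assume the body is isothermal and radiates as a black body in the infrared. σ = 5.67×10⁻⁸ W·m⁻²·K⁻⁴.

d ≈ 1.15×10¹⁰ m

For an isothermal black-emitting sphere, (1−a)S·πr² = σ·4πr²·T⁴ ⇒ S = 4σT⁴/(1−a).
S = 4·5.67×10⁻⁸·(693)⁴/0.850 = 61540 W/m².
Flux falls as S = L/(4πd²), so d = √(L/(4πS)) = √(1.03×10²⁶/(4π·61540)).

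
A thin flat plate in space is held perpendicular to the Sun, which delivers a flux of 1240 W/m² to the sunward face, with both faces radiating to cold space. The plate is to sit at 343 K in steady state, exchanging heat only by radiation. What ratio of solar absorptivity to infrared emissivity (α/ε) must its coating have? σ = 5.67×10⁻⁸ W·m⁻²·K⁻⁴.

Balance: αS·A = εσ·2A·T⁴ ⇒ α/ε = 2σT⁴/S.
α/ε = 2·5.67×10⁻⁸·(343)⁴/1240 = 2·5.67×10⁻⁸·1.384×10¹⁰/1240.

α/ε ≈ 1.27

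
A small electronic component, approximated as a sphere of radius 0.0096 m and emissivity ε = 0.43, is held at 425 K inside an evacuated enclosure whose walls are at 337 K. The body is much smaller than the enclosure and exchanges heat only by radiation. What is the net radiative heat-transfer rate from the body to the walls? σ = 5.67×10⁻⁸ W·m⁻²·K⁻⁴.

For a small grey body in a large enclosure: P_net = εσA(T_body⁴ − T_wall⁴).
A = 4πr² = 0.001158 m²; T_body⁴ − T_wall⁴ = 3.263×10¹⁰ − 1.290×10¹⁰ = 1.973×10¹⁰ K⁴.
|P_net| = 0.43·5.67×10⁻⁸·0.001158·1.973×10¹⁰.

P_net ≈ 0.557 W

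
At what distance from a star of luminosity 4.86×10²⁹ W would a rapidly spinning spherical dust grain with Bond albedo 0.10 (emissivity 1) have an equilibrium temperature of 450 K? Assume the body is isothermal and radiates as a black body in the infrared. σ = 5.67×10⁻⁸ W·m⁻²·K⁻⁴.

For an isothermal black-emitting sphere, (1−a)S·πr² = σ·4πr²·T⁴ ⇒ S = 4σT⁴/(1−a).
S = 4·5.67×10⁻⁸·(450)⁴/0.900 = 10330 W/m².
Flux falls as S = L/(4πd²), so d = √(L/(4πS)) = √(4.86×10²⁹/(4π·10330)).

d ≈ 1.93×10¹² m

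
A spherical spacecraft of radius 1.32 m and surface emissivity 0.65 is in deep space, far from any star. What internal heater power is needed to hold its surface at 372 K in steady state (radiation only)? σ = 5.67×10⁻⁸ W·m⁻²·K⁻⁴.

P = εσ·4πr²·T⁴.
4πr² = 21.90 m²; T⁴ = 1.915×10¹⁰ K⁴.
P = 0.65·5.67×10⁻⁸·21.90·1.915×10¹⁰.

P ≈ 15500 W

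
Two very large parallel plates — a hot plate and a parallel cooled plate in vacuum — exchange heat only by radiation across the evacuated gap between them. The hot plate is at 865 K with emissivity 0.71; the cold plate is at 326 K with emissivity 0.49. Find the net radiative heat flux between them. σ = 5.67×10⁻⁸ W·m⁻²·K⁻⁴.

q ≈ 12700 W/m²

For two infinite grey parallel plates, q = σ(T₁⁴ − T₂⁴)/(1/ε₁ + 1/ε₂ − 1).
T₁⁴ − T₂⁴ = 5.598×10¹¹ − 1.129×10¹⁰ = 5.485×10¹¹ K⁴.
1/ε₁ + 1/ε₂ − 1 = 1.408 + 2.041 − 1 = 2.449.
q = 5.67×10⁻⁸ × 5.485×10¹¹ / 2.449.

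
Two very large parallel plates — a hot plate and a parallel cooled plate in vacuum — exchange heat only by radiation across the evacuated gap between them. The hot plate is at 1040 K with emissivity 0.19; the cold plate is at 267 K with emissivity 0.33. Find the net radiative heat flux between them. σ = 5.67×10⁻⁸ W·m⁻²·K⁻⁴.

For two infinite grey parallel plates, q = σ(T₁⁴ − T₂⁴)/(1/ε₁ + 1/ε₂ − 1).
T₁⁴ − T₂⁴ = 1.170×10¹² − 5.082×10⁹ = 1.165×10¹² K⁴.
1/ε₁ + 1/ε₂ − 1 = 5.263 + 3.030 − 1 = 7.293.
q = 5.67×10⁻⁸ × 1.165×10¹² / 7.293.

q ≈ 9060 W/m²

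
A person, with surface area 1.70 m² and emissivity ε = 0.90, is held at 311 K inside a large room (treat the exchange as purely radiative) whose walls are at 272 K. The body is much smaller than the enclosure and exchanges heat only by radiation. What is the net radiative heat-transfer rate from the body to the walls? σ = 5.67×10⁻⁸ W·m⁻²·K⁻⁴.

P_net ≈ 337 W

For a small grey body in a large enclosure: P_net = εσA(T_body⁴ − T_wall⁴).
A = 1.70 m²; T_body⁴ − T_wall⁴ = 9.355×10⁹ − 5.474×10⁹ = 3.881×10⁹ K⁴.
|P_net| = 0.90·5.67×10⁻⁸·1.700·3.881×10⁹.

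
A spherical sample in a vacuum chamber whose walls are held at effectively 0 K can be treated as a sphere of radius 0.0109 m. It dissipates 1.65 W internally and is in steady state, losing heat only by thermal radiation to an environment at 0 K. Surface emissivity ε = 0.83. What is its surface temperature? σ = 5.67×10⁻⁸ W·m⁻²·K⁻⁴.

T ≈ 391 K

Steady state: internal power = radiated power, P = εσA T⁴.
Radiating area A = 4πr² = 0.001493 m².
T⁴ = P/(εσA) = 1.65/(0.83·5.67×10⁻⁸·0.001493) = 2.348×10¹⁰ K⁴.
T = (2.348×10¹⁰)^(1/4).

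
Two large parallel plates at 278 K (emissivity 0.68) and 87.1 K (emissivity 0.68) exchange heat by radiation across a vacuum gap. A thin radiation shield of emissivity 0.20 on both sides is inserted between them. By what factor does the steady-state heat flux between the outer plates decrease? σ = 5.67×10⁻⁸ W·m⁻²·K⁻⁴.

Without shield: q₀ = σΔ(T⁴)/(1/ε₁+1/ε₂−1) with denominator 1.941.
With shield the two gaps are in series; the resistances add: (1/ε₁+1/ε_s−1)+(1/ε_s+1/ε₂−1) = 5.471+5.471 = 10.94.
Heat-flux ratio q₀/q = 10.94/1.941.

factor ≈ 5.64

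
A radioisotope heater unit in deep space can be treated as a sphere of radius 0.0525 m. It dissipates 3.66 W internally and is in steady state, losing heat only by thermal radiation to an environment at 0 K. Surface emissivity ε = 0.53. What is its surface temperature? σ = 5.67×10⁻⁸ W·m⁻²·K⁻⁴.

T ≈ 244 K

Steady state: internal power = radiated power, P = εσA T⁴.
Radiating area A = 4πr² = 0.03464 m².
T⁴ = P/(εσA) = 3.66/(0.53·5.67×10⁻⁸·0.03464) = 3.516×10⁹ K⁴.
T = (3.516×10⁹)^(1/4).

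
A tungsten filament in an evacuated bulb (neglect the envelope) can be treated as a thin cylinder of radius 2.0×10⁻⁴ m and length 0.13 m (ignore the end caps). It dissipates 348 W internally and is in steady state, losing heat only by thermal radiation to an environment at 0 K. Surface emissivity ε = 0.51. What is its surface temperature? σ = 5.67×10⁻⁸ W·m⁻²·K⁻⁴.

Steady state: internal power = radiated power, P = εσA T⁴.
Radiating area A = 2πrL = 1.634×10⁻⁴ m².
T⁴ = P/(εσA) = 348/(0.51·5.67×10⁻⁸·1.634×10⁻⁴) = 7.367×10¹³ K⁴.
T = (7.367×10¹³)^(1/4).

T ≈ 2930 K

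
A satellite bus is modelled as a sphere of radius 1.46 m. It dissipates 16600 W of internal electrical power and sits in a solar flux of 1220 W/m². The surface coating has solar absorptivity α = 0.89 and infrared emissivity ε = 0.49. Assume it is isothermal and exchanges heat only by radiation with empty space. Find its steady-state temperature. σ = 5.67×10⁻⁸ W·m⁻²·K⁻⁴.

T ≈ 423 K

At steady state, absorbed solar power + internal power = radiated power.
Absorbed: α·S·A_cross = 0.89·1220·6.697 = 7271 W (cross-section πr²).
Total input = 7271 + 16600 = 23870 W.
Radiated: εσ·A_surf·T⁴ with A_surf = 4πr² = 26.79 m².
T⁴ = 23870/(0.49·5.67×10⁻⁸·26.79) = 3.208×10¹⁰ K⁴.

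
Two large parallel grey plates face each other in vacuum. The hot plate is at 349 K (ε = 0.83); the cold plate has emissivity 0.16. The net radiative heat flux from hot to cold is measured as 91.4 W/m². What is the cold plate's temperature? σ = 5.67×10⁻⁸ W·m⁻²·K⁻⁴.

T₂ ≈ 258 K

q = σ(T₁⁴ − T₂⁴)/(1/ε₁ + 1/ε₂ − 1); denominator = 6.455.
T₂⁴ = T₁⁴ − q·(1/ε₁+1/ε₂−1)/σ = 1.484×10¹⁰ − 91.4·6.455/5.67×10⁻⁸
    = 4.430×10⁹ K⁴.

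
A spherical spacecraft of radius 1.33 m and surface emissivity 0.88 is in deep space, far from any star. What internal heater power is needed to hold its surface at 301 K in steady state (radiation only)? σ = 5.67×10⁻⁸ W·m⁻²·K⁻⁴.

P ≈ 9100 W

P = εσ·4πr²·T⁴.
4πr² = 22.23 m²; T⁴ = 8.209×10⁹ K⁴.
P = 0.88·5.67×10⁻⁸·22.23·8.209×10⁹.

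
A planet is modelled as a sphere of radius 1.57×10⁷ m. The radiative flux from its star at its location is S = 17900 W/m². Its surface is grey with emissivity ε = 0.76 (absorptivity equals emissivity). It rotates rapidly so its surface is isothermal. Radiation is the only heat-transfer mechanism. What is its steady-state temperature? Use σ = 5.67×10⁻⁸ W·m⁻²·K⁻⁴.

T ≈ 530 K

At equilibrium, absorbed power = emitted power.
Absorbing cross-section = πr² = 7.744×10¹⁴ m²; emitting surface = 4πr² = 3.097×10¹⁵ m² (ratio 4).
εS·A_cross = εσ·A_surf·T⁴  ⇒  T⁴ = S/(4σ)   (ε cancels).
T⁴ = 17900/(4·5.67×10⁻⁸) = 7.892×10¹⁰ K⁴.
T = (7.892×10¹⁰)^(1/4).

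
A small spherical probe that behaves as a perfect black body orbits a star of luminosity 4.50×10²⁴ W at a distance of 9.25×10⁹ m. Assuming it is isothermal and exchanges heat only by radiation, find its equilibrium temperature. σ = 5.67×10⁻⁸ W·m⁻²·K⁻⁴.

First find the stellar flux at distance d: S = L/(4πd²) = 4.50×10²⁴/(4π·(9.25×10⁹)²) = 4185 W/m².
For an isothermal sphere, absorbed (1−a)S·πr² = emitted σ·4πr²·T⁴, so T⁴ = (1−a)S/(4σ).
T⁴ = 1.00·4185/(4·5.67×10⁻⁸) = 1.845×10¹⁰ K⁴.

T ≈ 369 K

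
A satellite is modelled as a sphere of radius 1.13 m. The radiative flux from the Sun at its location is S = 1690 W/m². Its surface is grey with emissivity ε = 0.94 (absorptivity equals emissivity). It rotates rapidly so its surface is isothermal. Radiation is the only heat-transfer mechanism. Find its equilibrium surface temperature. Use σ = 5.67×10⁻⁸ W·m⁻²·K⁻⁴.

At equilibrium, absorbed power = emitted power.
Absorbing cross-section = πr² = 4.011 m²; emitting surface = 4πr² = 16.05 m² (ratio 4).
εS·A_cross = εσ·A_surf·T⁴  ⇒  T⁴ = S/(4σ)   (ε cancels).
T⁴ = 1690/(4·5.67×10⁻⁸) = 7.451×10⁹ K⁴.
T = (7.451×10⁹)^(1/4).

T ≈ 294 K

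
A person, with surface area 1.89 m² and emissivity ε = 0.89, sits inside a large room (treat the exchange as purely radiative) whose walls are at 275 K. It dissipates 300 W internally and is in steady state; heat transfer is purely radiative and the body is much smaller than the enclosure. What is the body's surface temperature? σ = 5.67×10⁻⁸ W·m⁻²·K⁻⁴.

For a small grey body in a large enclosure, net radiated power = εσA(T⁴ − T_w⁴).
Steady state: P = εσA(T⁴ − T_w⁴) with A = 1.89 m².
T⁴ = P/(εσA) + T_w⁴ = 300/(0.89·5.67×10⁻⁸·1.890) + (275)⁴
    = 3.145×10⁹ + 5.719×10⁹ = 8.865×10⁹ K⁴.

T ≈ 307 K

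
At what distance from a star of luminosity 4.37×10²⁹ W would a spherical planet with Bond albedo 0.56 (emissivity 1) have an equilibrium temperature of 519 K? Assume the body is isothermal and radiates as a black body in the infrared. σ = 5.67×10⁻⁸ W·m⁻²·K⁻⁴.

For an isothermal black-emitting sphere, (1−a)S·πr² = σ·4πr²·T⁴ ⇒ S = 4σT⁴/(1−a).
S = 4·5.67×10⁻⁸·(519)⁴/0.440 = 37400 W/m².
Flux falls as S = L/(4πd²), so d = √(L/(4πS)) = √(4.37×10²⁹/(4π·37400)).

d ≈ 9.64×10¹¹ m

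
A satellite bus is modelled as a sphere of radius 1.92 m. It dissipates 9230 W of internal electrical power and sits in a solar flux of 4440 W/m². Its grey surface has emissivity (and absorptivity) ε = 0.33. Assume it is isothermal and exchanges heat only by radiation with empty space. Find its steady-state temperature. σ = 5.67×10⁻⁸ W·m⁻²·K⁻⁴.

T ≈ 417 K

At steady state, absorbed solar power + internal power = radiated power.
Absorbed: α·S·A_cross = 0.33·4440·11.58 = 16970 W (cross-section πr²).
Total input = 16970 + 9230 = 26200 W.
Radiated: εσ·A_surf·T⁴ with A_surf = 4πr² = 46.32 m².
T⁴ = 26200/(0.33·5.67×10⁻⁸·46.32) = 3.023×10¹⁰ K⁴.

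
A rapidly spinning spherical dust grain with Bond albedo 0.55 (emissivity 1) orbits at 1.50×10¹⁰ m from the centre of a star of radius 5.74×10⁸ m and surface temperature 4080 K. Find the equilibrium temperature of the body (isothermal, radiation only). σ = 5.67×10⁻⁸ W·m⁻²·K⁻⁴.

The star's surface emits σT_*⁴; at distance d the flux is S = σT_*⁴(R_*/d)².
S = 5.67×10⁻⁸·(4080)⁴·(5.74×10⁸/1.50×10¹⁰)² = 23010 W/m².
For an isothermal sphere T⁴ = (1−a)S/(4σ) = 4.565×10¹⁰ K⁴.

T ≈ 462 K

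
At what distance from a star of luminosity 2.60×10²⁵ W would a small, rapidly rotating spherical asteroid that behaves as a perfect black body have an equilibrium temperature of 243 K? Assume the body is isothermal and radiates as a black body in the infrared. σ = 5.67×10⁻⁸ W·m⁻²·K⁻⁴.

d ≈ 5.12×10¹⁰ m

For an isothermal black-emitting sphere, (1−a)S·πr² = σ·4πr²·T⁴ ⇒ S = 4σT⁴/(1−a).
S = 4·5.67×10⁻⁸·(243)⁴/1.00 = 790.8 W/m².
Flux falls as S = L/(4πd²), so d = √(L/(4πS)) = √(2.60×10²⁵/(4π·790.8)).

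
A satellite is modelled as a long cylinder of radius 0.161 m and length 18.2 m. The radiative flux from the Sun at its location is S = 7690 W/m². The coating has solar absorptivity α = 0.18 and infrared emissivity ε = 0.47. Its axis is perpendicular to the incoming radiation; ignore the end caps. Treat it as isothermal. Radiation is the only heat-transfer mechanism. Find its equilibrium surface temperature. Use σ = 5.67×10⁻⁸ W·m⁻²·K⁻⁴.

T ≈ 359 K

At equilibrium, absorbed power = emitted power.
Absorbing cross-section = 2rL = 5.860 m²; emitting surface = 2πrL = 18.41 m² (ratio π).
αS·A_cross = εσ·A_surf·T⁴  ⇒  T⁴ = αS/(ε·πσ).
T⁴ = 0.180·7690/(0.47·π·5.67×10⁻⁸) = 1.653×10¹⁰ K⁴.
T = (1.653×10¹⁰)^(1/4).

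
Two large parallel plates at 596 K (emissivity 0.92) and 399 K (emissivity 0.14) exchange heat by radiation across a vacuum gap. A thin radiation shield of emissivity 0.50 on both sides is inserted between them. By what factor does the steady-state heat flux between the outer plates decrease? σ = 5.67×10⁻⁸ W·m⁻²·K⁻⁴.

factor ≈ 1.41

Without shield: q₀ = σΔ(T⁴)/(1/ε₁+1/ε₂−1) with denominator 7.230.
With shield the two gaps are in series; the resistances add: (1/ε₁+1/ε_s−1)+(1/ε_s+1/ε₂−1) = 2.087+8.143 = 10.23.
Heat-flux ratio q₀/q = 10.23/7.230.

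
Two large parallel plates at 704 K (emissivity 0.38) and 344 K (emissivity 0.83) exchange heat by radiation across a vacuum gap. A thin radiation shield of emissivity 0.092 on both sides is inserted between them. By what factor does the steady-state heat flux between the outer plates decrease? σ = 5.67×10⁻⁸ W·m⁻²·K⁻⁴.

factor ≈ 8.31

Without shield: q₀ = σΔ(T⁴)/(1/ε₁+1/ε₂−1) with denominator 2.836.
With shield the two gaps are in series; the resistances add: (1/ε₁+1/ε_s−1)+(1/ε_s+1/ε₂−1) = 12.50+11.07 = 23.58.
Heat-flux ratio q₀/q = 23.58/2.836.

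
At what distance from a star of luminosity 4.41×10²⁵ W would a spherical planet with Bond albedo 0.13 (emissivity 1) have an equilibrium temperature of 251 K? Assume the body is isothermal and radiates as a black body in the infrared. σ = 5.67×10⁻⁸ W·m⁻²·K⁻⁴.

For an isothermal black-emitting sphere, (1−a)S·πr² = σ·4πr²·T⁴ ⇒ S = 4σT⁴/(1−a).
S = 4·5.67×10⁻⁸·(251)⁴/0.870 = 1035 W/m².
Flux falls as S = L/(4πd²), so d = √(L/(4πS)) = √(4.41×10²⁵/(4π·1035)).

d ≈ 5.82×10¹⁰ m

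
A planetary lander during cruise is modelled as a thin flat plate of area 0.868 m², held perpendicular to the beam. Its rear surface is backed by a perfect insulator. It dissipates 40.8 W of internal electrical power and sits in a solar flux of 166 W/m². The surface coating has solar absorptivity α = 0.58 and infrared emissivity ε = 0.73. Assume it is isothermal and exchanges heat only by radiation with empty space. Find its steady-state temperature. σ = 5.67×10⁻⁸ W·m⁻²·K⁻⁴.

At steady state, absorbed solar power + internal power = radiated power.
Absorbed: α·S·A_cross = 0.58·166·0.8680 = 83.57 W (cross-section A).
Total input = 83.57 + 40.8 = 124.4 W.
Radiated: εσ·A_surf·T⁴ with A_surf = A = 0.8680 m².
T⁴ = 124.4/(0.73·5.67×10⁻⁸·0.8680) = 3.462×10⁹ K⁴.

T ≈ 243 K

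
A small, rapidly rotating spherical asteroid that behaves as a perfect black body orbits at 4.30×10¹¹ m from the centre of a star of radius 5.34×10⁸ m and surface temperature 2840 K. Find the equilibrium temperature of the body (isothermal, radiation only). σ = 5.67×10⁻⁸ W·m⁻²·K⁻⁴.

T ≈ 70.8 K

The star's surface emits σT_*⁴; at distance d the flux is S = σT_*⁴(R_*/d)².
S = 5.67×10⁻⁸·(2840)⁴·(5.34×10⁸/4.30×10¹¹)² = 5.689 W/m².
For an isothermal sphere T⁴ = (1−a)S/(4σ) = 2.508×10⁷ K⁴.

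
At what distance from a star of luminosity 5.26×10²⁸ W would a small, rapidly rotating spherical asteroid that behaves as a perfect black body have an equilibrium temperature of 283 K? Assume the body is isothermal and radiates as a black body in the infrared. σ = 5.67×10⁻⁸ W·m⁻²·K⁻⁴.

d ≈ 1.70×10¹² m

For an isothermal black-emitting sphere, (1−a)S·πr² = σ·4πr²·T⁴ ⇒ S = 4σT⁴/(1−a).
S = 4·5.67×10⁻⁸·(283)⁴/1.00 = 1455 W/m².
Flux falls as S = L/(4πd²), so d = √(L/(4πS)) = √(5.26×10²⁸/(4π·1455)).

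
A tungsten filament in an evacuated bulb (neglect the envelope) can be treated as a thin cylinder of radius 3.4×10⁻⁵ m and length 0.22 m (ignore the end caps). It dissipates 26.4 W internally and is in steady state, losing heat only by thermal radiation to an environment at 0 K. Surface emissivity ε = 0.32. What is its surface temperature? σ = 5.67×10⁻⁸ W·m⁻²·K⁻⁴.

T ≈ 2360 K

Steady state: internal power = radiated power, P = εσA T⁴.
Radiating area A = 2πrL = 4.700×10⁻⁵ m².
T⁴ = P/(εσA) = 26.4/(0.32·5.67×10⁻⁸·4.700×10⁻⁵) = 3.096×10¹³ K⁴.
T = (3.096×10¹³)^(1/4).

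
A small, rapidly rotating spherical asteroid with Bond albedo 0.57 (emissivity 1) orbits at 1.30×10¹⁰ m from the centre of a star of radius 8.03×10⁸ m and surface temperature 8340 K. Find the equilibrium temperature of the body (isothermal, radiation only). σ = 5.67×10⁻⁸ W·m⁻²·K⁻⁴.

T ≈ 1190 K

The star's surface emits σT_*⁴; at distance d the flux is S = σT_*⁴(R_*/d)².
S = 5.67×10⁻⁸·(8340)⁴·(8.03×10⁸/1.30×10¹⁰)² = 1.047×10⁶ W/m².
For an isothermal sphere T⁴ = (1−a)S/(4σ) = 1.984×10¹² K⁴.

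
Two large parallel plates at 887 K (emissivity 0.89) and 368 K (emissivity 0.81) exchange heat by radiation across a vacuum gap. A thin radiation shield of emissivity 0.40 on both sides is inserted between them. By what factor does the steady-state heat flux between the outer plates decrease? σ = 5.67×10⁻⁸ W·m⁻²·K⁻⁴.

factor ≈ 3.95

Without shield: q₀ = σΔ(T⁴)/(1/ε₁+1/ε₂−1) with denominator 1.358.
With shield the two gaps are in series; the resistances add: (1/ε₁+1/ε_s−1)+(1/ε_s+1/ε₂−1) = 2.624+2.735 = 5.358.
Heat-flux ratio q₀/q = 5.358/1.358.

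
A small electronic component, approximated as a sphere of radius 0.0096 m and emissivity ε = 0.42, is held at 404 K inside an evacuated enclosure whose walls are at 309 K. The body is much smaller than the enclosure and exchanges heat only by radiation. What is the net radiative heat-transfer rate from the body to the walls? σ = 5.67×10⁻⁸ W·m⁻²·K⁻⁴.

For a small grey body in a large enclosure: P_net = εσA(T_body⁴ − T_wall⁴).
A = 4πr² = 0.001158 m²; T_body⁴ − T_wall⁴ = 2.664×10¹⁰ − 9.117×10⁹ = 1.752×10¹⁰ K⁴.
|P_net| = 0.42·5.67×10⁻⁸·0.001158·1.752×10¹⁰.

P_net ≈ 0.483 W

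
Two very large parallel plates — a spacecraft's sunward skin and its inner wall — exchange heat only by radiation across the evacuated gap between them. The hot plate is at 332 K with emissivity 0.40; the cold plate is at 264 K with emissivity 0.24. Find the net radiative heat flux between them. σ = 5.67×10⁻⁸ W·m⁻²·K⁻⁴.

q ≈ 73.0 W/m²

For two infinite grey parallel plates, q = σ(T₁⁴ − T₂⁴)/(1/ε₁ + 1/ε₂ − 1).
T₁⁴ − T₂⁴ = 1.215×10¹⁰ − 4.858×10⁹ = 7.292×10⁹ K⁴.
1/ε₁ + 1/ε₂ − 1 = 2.500 + 4.167 − 1 = 5.667.
q = 5.67×10⁻⁸ × 7.292×10⁹ / 5.667.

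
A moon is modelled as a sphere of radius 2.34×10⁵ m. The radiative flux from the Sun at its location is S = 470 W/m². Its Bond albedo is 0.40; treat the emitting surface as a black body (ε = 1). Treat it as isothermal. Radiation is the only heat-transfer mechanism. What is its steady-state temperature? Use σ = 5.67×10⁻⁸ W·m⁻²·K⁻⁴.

T ≈ 188 K

At equilibrium, absorbed power = emitted power.
Absorbing cross-section = πr² = 1.720×10¹¹ m²; emitting surface = 4πr² = 6.881×10¹¹ m² (ratio 4).
(1−a)S·A_cross = εσ·A_surf·T⁴  ⇒  T⁴ = (1−a)S/(4σ).
T⁴ = 0.600·470/(4·5.67×10⁻⁸) = 1.243×10⁹ K⁴.
T = (1.243×10⁹)^(1/4).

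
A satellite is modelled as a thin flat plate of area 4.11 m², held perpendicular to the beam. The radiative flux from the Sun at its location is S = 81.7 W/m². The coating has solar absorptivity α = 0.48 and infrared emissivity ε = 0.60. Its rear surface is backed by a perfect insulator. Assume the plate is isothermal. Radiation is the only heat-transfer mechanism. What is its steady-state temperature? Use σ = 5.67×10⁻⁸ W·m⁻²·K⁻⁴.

At equilibrium, absorbed power = emitted power.
Absorbing cross-section = A = 4.110 m²; emitting surface = A = 4.110 m² (ratio 1).
αS·A_cross = εσ·A_surf·T⁴  ⇒  T⁴ = αS/(ε·1σ).
T⁴ = 0.480·81.7/(0.60·1·5.67×10⁻⁸) = 1.153×10⁹ K⁴.
T = (1.153×10⁹)^(1/4).

T ≈ 184 K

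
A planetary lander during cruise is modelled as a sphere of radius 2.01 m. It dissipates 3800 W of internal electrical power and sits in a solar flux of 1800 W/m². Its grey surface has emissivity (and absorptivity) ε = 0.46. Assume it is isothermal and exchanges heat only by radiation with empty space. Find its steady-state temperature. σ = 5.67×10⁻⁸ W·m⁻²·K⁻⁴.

T ≈ 322 K

At steady state, absorbed solar power + internal power = radiated power.
Absorbed: α·S·A_cross = 0.46·1800·12.69 = 10510 W (cross-section πr²).
Total input = 10510 + 3800 = 14310 W.
Radiated: εσ·A_surf·T⁴ with A_surf = 4πr² = 50.77 m².
T⁴ = 14310/(0.46·5.67×10⁻⁸·50.77) = 1.081×10¹⁰ K⁴.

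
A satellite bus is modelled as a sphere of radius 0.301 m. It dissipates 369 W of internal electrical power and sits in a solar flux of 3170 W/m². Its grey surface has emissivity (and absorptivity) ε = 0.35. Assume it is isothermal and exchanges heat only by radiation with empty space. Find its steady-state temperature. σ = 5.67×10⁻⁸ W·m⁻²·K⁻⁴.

At steady state, absorbed solar power + internal power = radiated power.
Absorbed: α·S·A_cross = 0.35·3170·0.2846 = 315.8 W (cross-section πr²).
Total input = 315.8 + 369 = 684.8 W.
Radiated: εσ·A_surf·T⁴ with A_surf = 4πr² = 1.139 m².
T⁴ = 684.8/(0.35·5.67×10⁻⁸·1.139) = 3.031×10¹⁰ K⁴.

T ≈ 417 K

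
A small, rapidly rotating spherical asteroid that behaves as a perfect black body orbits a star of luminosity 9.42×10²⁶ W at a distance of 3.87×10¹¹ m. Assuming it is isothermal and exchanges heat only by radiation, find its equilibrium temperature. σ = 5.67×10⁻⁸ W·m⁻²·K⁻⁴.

First find the stellar flux at distance d: S = L/(4πd²) = 9.42×10²⁶/(4π·(3.87×10¹¹)²) = 500.5 W/m².
For an isothermal sphere, absorbed (1−a)S·πr² = emitted σ·4πr²·T⁴, so T⁴ = (1−a)S/(4σ).
T⁴ = 1.00·500.5/(4·5.67×10⁻⁸) = 2.207×10⁹ K⁴.

T ≈ 217 K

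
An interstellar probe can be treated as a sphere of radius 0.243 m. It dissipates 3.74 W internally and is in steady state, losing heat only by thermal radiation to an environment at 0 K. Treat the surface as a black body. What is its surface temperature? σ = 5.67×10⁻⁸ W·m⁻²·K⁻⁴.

T ≈ 97.1 K

Steady state: internal power = radiated power, P = εσA T⁴.
Radiating area A = 4πr² = 0.7420 m².
T⁴ = P/(εσA) = 3.74/(1.0·5.67×10⁻⁸·0.7420) = 8.889×10⁷ K⁴.
T = (8.889×10⁷)^(1/4).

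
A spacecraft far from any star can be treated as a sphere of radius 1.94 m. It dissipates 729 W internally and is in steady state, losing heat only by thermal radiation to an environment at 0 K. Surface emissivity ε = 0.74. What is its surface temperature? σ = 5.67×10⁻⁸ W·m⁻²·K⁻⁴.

Steady state: internal power = radiated power, P = εσA T⁴.
Radiating area A = 4πr² = 47.29 m².
T⁴ = P/(εσA) = 729/(0.74·5.67×10⁻⁸·47.29) = 3.674×10⁸ K⁴.
T = (3.674×10⁸)^(1/4).

T ≈ 138 K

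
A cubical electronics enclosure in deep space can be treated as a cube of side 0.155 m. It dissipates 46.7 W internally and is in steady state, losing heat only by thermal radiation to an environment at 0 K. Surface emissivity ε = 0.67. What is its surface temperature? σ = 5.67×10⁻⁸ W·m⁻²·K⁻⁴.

Steady state: internal power = radiated power, P = εσA T⁴.
Radiating area A = 6L² = 0.1442 m².
T⁴ = P/(εσA) = 46.7/(0.67·5.67×10⁻⁸·0.1442) = 8.528×10⁹ K⁴.
T = (8.528×10⁹)^(1/4).

T ≈ 304 K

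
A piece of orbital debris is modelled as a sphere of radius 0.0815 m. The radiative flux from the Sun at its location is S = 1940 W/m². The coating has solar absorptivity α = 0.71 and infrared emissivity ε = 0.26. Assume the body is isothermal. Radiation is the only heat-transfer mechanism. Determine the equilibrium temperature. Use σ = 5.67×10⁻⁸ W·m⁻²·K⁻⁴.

T ≈ 391 K

At equilibrium, absorbed power = emitted power.
Absorbing cross-section = πr² = 0.02087 m²; emitting surface = 4πr² = 0.08347 m² (ratio 4).
αS·A_cross = εσ·A_surf·T⁴  ⇒  T⁴ = αS/(ε·4σ).
T⁴ = 0.710·1940/(0.26·4·5.67×10⁻⁸) = 2.336×10¹⁰ K⁴.
T = (2.336×10¹⁰)^(1/4).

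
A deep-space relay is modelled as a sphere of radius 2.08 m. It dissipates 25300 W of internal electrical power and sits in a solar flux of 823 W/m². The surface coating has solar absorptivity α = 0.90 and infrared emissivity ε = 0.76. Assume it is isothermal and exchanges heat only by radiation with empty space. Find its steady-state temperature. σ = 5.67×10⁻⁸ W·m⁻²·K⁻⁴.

At steady state, absorbed solar power + internal power = radiated power.
Absorbed: α·S·A_cross = 0.90·823·13.59 = 10070 W (cross-section πr²).
Total input = 10070 + 25300 = 35370 W.
Radiated: εσ·A_surf·T⁴ with A_surf = 4πr² = 54.37 m².
T⁴ = 35370/(0.76·5.67×10⁻⁸·54.37) = 1.510×10¹⁰ K⁴.

T ≈ 351 K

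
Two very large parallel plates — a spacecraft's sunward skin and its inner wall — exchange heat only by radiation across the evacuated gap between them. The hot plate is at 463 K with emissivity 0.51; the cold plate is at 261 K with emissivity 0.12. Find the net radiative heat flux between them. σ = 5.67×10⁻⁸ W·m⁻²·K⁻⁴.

For two infinite grey parallel plates, q = σ(T₁⁴ − T₂⁴)/(1/ε₁ + 1/ε₂ − 1).
T₁⁴ − T₂⁴ = 4.595×10¹⁰ − 4.640×10⁹ = 4.131×10¹⁰ K⁴.
1/ε₁ + 1/ε₂ − 1 = 1.961 + 8.333 − 1 = 9.294.
q = 5.67×10⁻⁸ × 4.131×10¹⁰ / 9.294.

q ≈ 252 W/m²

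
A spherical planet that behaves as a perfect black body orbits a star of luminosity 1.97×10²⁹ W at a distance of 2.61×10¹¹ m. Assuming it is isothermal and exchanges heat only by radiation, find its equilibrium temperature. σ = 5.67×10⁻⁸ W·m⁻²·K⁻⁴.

First find the stellar flux at distance d: S = L/(4πd²) = 1.97×10²⁹/(4π·(2.61×10¹¹)²) = 2.301×10⁵ W/m².
For an isothermal sphere, absorbed (1−a)S·πr² = emitted σ·4πr²·T⁴, so T⁴ = (1−a)S/(4σ).
T⁴ = 1.00·2.301×10⁵/(4·5.67×10⁻⁸) = 1.015×10¹² K⁴.

T ≈ 1000 K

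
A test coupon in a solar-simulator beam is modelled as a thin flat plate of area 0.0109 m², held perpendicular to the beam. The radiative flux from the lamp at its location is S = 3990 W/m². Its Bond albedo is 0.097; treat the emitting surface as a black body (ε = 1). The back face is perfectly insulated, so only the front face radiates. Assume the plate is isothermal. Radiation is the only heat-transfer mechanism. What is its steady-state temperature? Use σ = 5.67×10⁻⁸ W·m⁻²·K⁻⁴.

At equilibrium, absorbed power = emitted power.
Absorbing cross-section = A = 0.01090 m²; emitting surface = A = 0.01090 m² (ratio 1).
(1−a)S·A_cross = εσ·A_surf·T⁴  ⇒  T⁴ = (1−a)S/(1σ).
T⁴ = 0.903·3990/(1·5.67×10⁻⁸) = 6.354×10¹⁰ K⁴.
T = (6.354×10¹⁰)^(1/4).

T ≈ 502 K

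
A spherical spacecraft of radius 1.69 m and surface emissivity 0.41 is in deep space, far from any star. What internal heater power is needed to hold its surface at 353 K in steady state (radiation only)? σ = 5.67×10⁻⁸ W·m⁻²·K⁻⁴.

P = εσ·4πr²·T⁴.
4πr² = 35.89 m²; T⁴ = 1.553×10¹⁰ K⁴.
P = 0.41·5.67×10⁻⁸·35.89·1.553×10¹⁰.

P ≈ 13000 W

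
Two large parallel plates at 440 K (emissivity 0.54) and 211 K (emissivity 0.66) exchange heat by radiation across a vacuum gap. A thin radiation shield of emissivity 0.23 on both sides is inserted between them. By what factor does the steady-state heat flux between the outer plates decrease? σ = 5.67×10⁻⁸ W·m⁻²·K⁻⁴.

factor ≈ 4.25

Without shield: q₀ = σΔ(T⁴)/(1/ε₁+1/ε₂−1) with denominator 2.367.
With shield the two gaps are in series; the resistances add: (1/ε₁+1/ε_s−1)+(1/ε_s+1/ε₂−1) = 5.200+4.863 = 10.06.
Heat-flux ratio q₀/q = 10.06/2.367.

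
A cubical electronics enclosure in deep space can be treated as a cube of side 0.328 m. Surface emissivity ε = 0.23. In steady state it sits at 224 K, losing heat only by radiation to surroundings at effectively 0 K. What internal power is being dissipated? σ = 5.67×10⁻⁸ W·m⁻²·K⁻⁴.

Steady state: P = εσA T⁴.
A = 6L² = 0.6455 m²; T⁴ = (224)⁴ = 2.518×10⁹ K⁴.
P = 0.23 × 5.67×10⁻⁸ × 0.6455 × 2.518×10⁹.

P ≈ 21.2 W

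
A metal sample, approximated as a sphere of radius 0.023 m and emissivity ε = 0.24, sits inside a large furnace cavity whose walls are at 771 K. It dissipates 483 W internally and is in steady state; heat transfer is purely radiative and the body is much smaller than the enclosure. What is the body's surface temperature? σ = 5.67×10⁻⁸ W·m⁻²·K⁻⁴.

T ≈ 1540 K

For a small grey body in a large enclosure, net radiated power = εσA(T⁴ − T_w⁴).
Steady state: P = εσA(T⁴ − T_w⁴) with A = 4πr² = 0.006648 m².
T⁴ = P/(εσA) + T_w⁴ = 483/(0.24·5.67×10⁻⁸·0.006648) + (771)⁴
    = 5.339×10¹² + 3.534×10¹¹ = 5.693×10¹² K⁴.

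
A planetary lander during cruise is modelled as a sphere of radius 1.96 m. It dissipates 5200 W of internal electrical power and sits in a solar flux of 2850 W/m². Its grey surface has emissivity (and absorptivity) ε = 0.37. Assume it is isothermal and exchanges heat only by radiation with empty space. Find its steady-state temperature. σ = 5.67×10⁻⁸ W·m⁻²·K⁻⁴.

At steady state, absorbed solar power + internal power = radiated power.
Absorbed: α·S·A_cross = 0.37·2850·12.07 = 12730 W (cross-section πr²).
Total input = 12730 + 5200 = 17930 W.
Radiated: εσ·A_surf·T⁴ with A_surf = 4πr² = 48.27 m².
T⁴ = 17930/(0.37·5.67×10⁻⁸·48.27) = 1.770×10¹⁰ K⁴.

T ≈ 365 K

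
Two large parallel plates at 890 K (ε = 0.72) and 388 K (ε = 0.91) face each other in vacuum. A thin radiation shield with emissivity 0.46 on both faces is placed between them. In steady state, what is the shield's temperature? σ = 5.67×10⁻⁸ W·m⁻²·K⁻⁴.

T_s ≈ 744 K

In steady state the net flux on the hot side equals that on the cold side.
σ(T₁⁴−T_s⁴)/D₁ = σ(T_s⁴−T₂⁴)/D₂, with D₁ = 1/ε₁+1/ε_s−1 = 2.563, D₂ = 1/ε_s+1/ε₂−1 = 2.273.
Solve for T_s⁴: T_s⁴ = (D₂·T₁⁴ + D₁·T₂⁴)/(D₁+D₂) = 3.069×10¹¹ K⁴.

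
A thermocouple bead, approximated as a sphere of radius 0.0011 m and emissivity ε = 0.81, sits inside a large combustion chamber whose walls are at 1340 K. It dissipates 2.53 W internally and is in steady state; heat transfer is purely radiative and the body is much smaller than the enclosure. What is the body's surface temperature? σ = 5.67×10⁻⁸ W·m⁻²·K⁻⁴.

T ≈ 1620 K

For a small grey body in a large enclosure, net radiated power = εσA(T⁴ − T_w⁴).
Steady state: P = εσA(T⁴ − T_w⁴) with A = 4πr² = 1.521×10⁻⁵ m².
T⁴ = P/(εσA) + T_w⁴ = 2.53/(0.81·5.67×10⁻⁸·1.521×10⁻⁵) + (1340)⁴
    = 3.623×10¹² + 3.224×10¹² = 6.847×10¹² K⁴.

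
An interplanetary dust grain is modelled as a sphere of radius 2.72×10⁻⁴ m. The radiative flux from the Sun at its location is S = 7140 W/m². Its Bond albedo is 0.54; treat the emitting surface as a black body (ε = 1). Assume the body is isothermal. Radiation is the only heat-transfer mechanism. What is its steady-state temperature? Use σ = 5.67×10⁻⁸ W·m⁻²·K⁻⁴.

At equilibrium, absorbed power = emitted power.
Absorbing cross-section = πr² = 2.324×10⁻⁷ m²; emitting surface = 4πr² = 9.297×10⁻⁷ m² (ratio 4).
(1−a)S·A_cross = εσ·A_surf·T⁴  ⇒  T⁴ = (1−a)S/(4σ).
T⁴ = 0.460·7140/(4·5.67×10⁻⁸) = 1.448×10¹⁰ K⁴.
T = (1.448×10¹⁰)^(1/4).

T ≈ 347 K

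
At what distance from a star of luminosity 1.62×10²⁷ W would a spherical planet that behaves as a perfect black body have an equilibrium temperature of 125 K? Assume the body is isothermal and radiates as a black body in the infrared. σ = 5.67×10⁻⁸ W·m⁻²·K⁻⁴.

d ≈ 1.53×10¹² m

For an isothermal black-emitting sphere, (1−a)S·πr² = σ·4πr²·T⁴ ⇒ S = 4σT⁴/(1−a).
S = 4·5.67×10⁻⁸·(125)⁴/1.00 = 55.37 W/m².
Flux falls as S = L/(4πd²), so d = √(L/(4πS)) = √(1.62×10²⁷/(4π·55.37)).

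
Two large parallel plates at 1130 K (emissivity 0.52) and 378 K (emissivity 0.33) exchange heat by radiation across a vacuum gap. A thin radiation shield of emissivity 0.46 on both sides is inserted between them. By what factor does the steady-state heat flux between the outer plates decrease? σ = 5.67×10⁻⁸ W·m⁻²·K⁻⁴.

factor ≈ 1.85

Without shield: q₀ = σΔ(T⁴)/(1/ε₁+1/ε₂−1) with denominator 3.953.
With shield the two gaps are in series; the resistances add: (1/ε₁+1/ε_s−1)+(1/ε_s+1/ε₂−1) = 3.097+4.204 = 7.301.
Heat-flux ratio q₀/q = 7.301/3.953.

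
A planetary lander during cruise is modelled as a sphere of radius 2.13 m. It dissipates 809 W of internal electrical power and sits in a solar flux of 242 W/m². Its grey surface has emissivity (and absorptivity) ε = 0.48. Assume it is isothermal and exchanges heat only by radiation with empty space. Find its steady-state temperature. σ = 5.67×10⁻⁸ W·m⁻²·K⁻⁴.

At steady state, absorbed solar power + internal power = radiated power.
Absorbed: α·S·A_cross = 0.48·242·14.25 = 1656 W (cross-section πr²).
Total input = 1656 + 809 = 2465 W.
Radiated: εσ·A_surf·T⁴ with A_surf = 4πr² = 57.01 m².
T⁴ = 2465/(0.48·5.67×10⁻⁸·57.01) = 1.588×10⁹ K⁴.

T ≈ 200 K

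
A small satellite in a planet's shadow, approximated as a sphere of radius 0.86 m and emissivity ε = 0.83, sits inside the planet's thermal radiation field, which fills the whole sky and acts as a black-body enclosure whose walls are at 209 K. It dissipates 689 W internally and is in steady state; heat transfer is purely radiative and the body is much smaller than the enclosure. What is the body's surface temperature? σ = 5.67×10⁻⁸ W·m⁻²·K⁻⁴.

T ≈ 243 K

For a small grey body in a large enclosure, net radiated power = εσA(T⁴ − T_w⁴).
Steady state: P = εσA(T⁴ − T_w⁴) with A = 4πr² = 9.294 m².
T⁴ = P/(εσA) + T_w⁴ = 689/(0.83·5.67×10⁻⁸·9.294) + (209)⁴
    = 1.575×10⁹ + 1.908×10⁹ = 3.483×10⁹ K⁴.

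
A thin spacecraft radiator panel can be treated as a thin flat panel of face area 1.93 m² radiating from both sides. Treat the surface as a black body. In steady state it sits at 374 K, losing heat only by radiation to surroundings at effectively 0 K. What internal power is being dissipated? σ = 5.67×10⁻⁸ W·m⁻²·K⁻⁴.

P ≈ 4280 W

Steady state: P = εσA T⁴.
A = 2·1.93 = 3.860 m²; T⁴ = (374)⁴ = 1.957×10¹⁰ K⁴.
P = 1.0 × 5.67×10⁻⁸ × 3.860 × 1.957×10¹⁰.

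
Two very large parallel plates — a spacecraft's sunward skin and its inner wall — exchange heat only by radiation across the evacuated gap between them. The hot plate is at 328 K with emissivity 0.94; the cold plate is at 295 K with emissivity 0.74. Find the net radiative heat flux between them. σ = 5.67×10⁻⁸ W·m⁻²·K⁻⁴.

q ≈ 160 W/m²

For two infinite grey parallel plates, q = σ(T₁⁴ − T₂⁴)/(1/ε₁ + 1/ε₂ − 1).
T₁⁴ − T₂⁴ = 1.157×10¹⁰ − 7.573×10⁹ = 4.001×10⁹ K⁴.
1/ε₁ + 1/ε₂ − 1 = 1.064 + 1.351 − 1 = 1.415.
q = 5.67×10⁻⁸ × 4.001×10⁹ / 1.415.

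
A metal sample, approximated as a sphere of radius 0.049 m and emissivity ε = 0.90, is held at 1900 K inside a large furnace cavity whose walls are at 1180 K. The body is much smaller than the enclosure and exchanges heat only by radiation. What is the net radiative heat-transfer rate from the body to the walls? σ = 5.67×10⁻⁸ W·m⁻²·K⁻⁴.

P_net ≈ 17100 W

For a small grey body in a large enclosure: P_net = εσA(T_body⁴ − T_wall⁴).
A = 4πr² = 0.03017 m²; T_body⁴ − T_wall⁴ = 1.303×10¹³ − 1.939×10¹² = 1.109×10¹³ K⁴.
|P_net| = 0.90·5.67×10⁻⁸·0.03017·1.109×10¹³.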